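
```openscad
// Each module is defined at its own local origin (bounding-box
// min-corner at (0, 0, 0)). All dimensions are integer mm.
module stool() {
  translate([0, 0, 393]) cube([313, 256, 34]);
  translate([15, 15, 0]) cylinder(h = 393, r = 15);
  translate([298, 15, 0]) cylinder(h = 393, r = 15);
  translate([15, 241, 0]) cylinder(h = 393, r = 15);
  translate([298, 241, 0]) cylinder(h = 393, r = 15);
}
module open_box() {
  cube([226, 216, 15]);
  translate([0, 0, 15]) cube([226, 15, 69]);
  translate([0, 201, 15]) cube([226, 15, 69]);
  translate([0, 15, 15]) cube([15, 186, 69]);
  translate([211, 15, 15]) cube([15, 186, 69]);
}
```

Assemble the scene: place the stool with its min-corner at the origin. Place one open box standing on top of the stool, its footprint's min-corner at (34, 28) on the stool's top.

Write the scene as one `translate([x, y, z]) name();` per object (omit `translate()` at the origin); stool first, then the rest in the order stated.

stool();
translate([34, 28, 427]) open_box();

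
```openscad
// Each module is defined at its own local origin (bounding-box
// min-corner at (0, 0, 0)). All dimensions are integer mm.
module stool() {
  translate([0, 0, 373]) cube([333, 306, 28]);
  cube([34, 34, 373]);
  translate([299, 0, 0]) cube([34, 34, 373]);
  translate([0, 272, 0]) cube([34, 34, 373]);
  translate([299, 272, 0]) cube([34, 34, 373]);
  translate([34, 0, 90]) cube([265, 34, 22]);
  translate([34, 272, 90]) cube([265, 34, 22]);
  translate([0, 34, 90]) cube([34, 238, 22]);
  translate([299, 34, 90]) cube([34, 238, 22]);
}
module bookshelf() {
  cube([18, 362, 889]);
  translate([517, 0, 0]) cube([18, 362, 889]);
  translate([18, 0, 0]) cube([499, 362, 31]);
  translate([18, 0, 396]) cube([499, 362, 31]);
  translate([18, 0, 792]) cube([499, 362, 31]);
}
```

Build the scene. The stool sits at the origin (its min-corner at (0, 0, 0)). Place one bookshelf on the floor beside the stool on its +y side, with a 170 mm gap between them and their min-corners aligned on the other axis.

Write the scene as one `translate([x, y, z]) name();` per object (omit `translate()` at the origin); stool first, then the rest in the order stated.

stool();
translate([0, 476, 0]) bookshelf();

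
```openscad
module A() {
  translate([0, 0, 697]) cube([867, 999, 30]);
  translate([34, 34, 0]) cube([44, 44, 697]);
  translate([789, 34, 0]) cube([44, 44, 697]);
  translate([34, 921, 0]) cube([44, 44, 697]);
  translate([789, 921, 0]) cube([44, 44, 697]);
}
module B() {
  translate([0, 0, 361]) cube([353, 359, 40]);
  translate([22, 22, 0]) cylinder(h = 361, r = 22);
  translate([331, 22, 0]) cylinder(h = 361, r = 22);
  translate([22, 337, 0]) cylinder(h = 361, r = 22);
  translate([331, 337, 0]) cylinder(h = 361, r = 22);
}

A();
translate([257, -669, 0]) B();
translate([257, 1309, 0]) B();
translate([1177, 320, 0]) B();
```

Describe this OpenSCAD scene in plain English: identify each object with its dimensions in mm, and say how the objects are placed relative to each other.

A is a table: top 867 mm (x) × 999 mm (y), 30 mm thick, upper face at z = 727 mm, on four 44×44 mm square legs, each inset 34 mm from the nearest pair of top edges, running from z = 0 to the bottom of the top.

B is a simple wooden stool: a rectangular seat 353 mm (x) by 359 mm (y), 40 mm thick, top face at z = 401 mm, on four round legs, each 44 mm in diameter. The legs rest on z = 0, each leg's axis is inset half a diameter from the nearest pair of seat edges (so the leg's bounding box is flush with the corner).

Three stools sit around the table at the −y, +y, +x sides.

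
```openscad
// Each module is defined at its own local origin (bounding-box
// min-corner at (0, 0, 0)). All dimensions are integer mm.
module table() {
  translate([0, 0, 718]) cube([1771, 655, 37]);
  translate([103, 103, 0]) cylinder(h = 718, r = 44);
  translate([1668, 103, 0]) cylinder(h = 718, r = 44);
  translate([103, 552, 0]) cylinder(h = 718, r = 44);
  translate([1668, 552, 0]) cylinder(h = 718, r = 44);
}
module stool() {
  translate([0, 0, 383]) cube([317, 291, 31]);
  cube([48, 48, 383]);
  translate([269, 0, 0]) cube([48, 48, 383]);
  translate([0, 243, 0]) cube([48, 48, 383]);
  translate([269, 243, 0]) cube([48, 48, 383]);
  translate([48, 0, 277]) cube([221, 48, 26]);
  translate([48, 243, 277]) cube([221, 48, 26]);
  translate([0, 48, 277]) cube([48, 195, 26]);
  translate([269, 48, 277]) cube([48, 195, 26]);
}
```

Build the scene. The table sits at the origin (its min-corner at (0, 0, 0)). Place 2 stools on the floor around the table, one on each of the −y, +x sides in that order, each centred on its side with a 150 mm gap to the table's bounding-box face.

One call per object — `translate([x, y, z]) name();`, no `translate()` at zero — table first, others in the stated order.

table();
translate([727, -441, 0]) stool();
translate([1921, 182, 0]) stool();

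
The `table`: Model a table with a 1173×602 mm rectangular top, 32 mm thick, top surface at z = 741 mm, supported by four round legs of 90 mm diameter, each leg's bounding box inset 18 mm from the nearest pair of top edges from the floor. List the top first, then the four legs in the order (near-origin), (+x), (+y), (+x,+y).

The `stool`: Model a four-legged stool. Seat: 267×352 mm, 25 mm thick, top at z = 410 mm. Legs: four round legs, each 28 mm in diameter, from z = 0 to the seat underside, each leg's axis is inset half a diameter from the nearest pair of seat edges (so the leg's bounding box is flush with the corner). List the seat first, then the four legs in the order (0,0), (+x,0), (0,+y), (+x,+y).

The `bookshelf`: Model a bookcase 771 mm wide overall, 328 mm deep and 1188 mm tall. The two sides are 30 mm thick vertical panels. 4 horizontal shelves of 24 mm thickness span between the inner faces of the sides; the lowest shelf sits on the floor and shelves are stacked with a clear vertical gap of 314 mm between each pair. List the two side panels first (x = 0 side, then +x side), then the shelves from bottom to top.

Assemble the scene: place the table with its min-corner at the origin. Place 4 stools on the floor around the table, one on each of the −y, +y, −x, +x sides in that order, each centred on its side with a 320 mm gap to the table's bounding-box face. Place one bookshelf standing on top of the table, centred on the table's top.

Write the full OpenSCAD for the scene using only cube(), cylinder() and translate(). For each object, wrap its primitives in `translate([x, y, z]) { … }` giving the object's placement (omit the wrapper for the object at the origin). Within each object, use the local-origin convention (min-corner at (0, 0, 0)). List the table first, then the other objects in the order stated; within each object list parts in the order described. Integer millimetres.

translate([0, 0, 709]) cube([1173, 602, 32]);
translate([63, 63, 0]) cylinder(h = 709, r = 45);
translate([1110, 63, 0]) cylinder(h = 709, r = 45);
translate([63, 539, 0]) cylinder(h = 709, r = 45);
translate([1110, 539, 0]) cylinder(h = 709, r = 45);
translate([453, -672, 0]) {
  translate([0, 0, 385]) cube([267, 352, 25]);
  translate([14, 14, 0]) cylinder(h = 385, r = 14);
  translate([253, 14, 0]) cylinder(h = 385, r = 14);
  translate([14, 338, 0]) cylinder(h = 385, r = 14);
  translate([253, 338, 0]) cylinder(h = 385, r = 14);
}
translate([453, 922, 0]) {
  translate([0, 0, 385]) cube([267, 352, 25]);
  translate([14, 14, 0]) cylinder(h = 385, r = 14);
  translate([253, 14, 0]) cylinder(h = 385, r = 14);
  translate([14, 338, 0]) cylinder(h = 385, r = 14);
  translate([253, 338, 0]) cylinder(h = 385, r = 14);
}
translate([-587, 125, 0]) {
  translate([0, 0, 385]) cube([267, 352, 25]);
  translate([14, 14, 0]) cylinder(h = 385, r = 14);
  translate([253, 14, 0]) cylinder(h = 385, r = 14);
  translate([14, 338, 0]) cylinder(h = 385, r = 14);
  translate([253, 338, 0]) cylinder(h = 385, r = 14);
}
translate([1493, 125, 0]) {
  translate([0, 0, 385]) cube([267, 352, 25]);
  translate([14, 14, 0]) cylinder(h = 385, r = 14);
  translate([253, 14, 0]) cylinder(h = 385, r = 14);
  translate([14, 338, 0]) cylinder(h = 385, r = 14);
  translate([253, 338, 0]) cylinder(h = 385, r = 14);
}
translate([201, 137, 741]) {
  cube([30, 328, 1188]);
  translate([741, 0, 0]) cube([30, 328, 1188]);
  translate([30, 0, 0]) cube([711, 328, 24]);
  translate([30, 0, 338]) cube([711, 328, 24]);
  translate([30, 0, 676]) cube([711, 328, 24]);
  translate([30, 0, 1014]) cube([711, 328, 24]);
}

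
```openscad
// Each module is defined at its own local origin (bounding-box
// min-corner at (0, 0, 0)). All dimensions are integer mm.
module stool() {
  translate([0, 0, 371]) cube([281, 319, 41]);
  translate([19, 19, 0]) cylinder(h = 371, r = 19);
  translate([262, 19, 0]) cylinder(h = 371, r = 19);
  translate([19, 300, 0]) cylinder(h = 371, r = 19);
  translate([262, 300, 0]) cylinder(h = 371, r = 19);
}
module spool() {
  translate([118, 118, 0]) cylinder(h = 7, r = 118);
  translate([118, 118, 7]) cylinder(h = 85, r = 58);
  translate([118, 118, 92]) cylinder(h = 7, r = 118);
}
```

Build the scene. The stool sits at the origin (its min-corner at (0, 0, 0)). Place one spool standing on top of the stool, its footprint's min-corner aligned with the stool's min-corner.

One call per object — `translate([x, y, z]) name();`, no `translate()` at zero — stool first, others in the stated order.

stool();
translate([0, 0, 412]) spool();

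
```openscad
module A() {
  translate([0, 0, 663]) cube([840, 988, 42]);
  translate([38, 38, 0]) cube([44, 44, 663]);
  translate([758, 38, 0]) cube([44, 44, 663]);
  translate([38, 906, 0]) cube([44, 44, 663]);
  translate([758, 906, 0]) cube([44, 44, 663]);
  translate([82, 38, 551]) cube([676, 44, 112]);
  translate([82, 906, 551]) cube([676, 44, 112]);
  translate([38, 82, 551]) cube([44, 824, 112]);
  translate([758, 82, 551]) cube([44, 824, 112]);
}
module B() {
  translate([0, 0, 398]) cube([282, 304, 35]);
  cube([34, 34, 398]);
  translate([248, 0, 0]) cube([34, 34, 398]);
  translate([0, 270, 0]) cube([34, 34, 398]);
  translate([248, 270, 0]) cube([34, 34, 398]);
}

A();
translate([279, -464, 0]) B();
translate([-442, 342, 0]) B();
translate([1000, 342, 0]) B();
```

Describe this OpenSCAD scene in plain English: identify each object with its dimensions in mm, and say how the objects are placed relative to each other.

A is a rectangular dining table. The top is 840×988×42 mm with its upper surface at z = 705 mm. It stands on four 44×44 mm square legs, each inset 38 mm from the nearest pair of top edges, running from the floor to the underside of the top. Four apron rails, 44 mm thick and 112 mm tall, run between adjacent legs with their top edges flush with the underside of the top and their outer faces flush with the legs' outer faces.

B is a four-legged stool. The seat is 282×304 mm, 35 mm thick, top at z = 433 mm. It stands on four square legs, each 34×34 mm in cross-section, from z = 0 to the seat underside, each flush with a corner of the seat.

Three stools sit around the table at the −y, −x, +x sides.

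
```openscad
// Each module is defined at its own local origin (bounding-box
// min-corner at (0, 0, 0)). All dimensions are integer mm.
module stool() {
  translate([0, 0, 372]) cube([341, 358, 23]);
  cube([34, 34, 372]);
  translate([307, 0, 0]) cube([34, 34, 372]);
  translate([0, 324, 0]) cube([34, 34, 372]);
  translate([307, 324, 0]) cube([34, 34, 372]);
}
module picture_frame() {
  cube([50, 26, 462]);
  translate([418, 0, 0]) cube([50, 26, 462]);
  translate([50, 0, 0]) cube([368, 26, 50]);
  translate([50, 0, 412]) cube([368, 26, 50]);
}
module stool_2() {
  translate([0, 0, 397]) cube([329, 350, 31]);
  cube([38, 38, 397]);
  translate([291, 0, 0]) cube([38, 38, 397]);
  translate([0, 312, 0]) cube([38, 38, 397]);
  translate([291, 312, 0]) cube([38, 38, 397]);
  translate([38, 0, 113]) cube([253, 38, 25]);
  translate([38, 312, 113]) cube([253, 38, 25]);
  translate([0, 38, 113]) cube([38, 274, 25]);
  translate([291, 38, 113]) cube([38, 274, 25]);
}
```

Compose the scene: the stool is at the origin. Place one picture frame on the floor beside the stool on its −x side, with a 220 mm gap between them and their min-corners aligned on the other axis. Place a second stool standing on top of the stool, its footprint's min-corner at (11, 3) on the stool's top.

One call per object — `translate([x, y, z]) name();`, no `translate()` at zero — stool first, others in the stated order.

stool();
translate([-688, 0, 0]) picture_frame();
translate([11, 3, 395]) stool_2();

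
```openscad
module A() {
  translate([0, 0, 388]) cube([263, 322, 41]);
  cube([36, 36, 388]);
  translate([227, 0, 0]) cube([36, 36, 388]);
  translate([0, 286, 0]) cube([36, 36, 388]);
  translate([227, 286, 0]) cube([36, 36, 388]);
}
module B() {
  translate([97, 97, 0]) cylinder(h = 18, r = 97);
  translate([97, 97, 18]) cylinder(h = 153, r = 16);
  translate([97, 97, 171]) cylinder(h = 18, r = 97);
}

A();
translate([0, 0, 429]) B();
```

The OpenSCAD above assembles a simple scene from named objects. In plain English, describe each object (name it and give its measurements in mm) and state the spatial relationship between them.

A is a four-legged stool. The seat is a 263×322×41 mm slab whose top surface is at z = 429 mm; four square legs, each 36×36 mm in cross-section, run from the floor (z = 0) to the underside of the seat, each flush with a corner of the seat.

B is a spool: two coaxial disc flanges of radius 97 mm and thickness 18 mm, joined by a core cylinder of radius 16 mm and height 153 mm. The lower flange rests on z = 0 and the three cylinders share a vertical axis.

The spool is on top of the stool.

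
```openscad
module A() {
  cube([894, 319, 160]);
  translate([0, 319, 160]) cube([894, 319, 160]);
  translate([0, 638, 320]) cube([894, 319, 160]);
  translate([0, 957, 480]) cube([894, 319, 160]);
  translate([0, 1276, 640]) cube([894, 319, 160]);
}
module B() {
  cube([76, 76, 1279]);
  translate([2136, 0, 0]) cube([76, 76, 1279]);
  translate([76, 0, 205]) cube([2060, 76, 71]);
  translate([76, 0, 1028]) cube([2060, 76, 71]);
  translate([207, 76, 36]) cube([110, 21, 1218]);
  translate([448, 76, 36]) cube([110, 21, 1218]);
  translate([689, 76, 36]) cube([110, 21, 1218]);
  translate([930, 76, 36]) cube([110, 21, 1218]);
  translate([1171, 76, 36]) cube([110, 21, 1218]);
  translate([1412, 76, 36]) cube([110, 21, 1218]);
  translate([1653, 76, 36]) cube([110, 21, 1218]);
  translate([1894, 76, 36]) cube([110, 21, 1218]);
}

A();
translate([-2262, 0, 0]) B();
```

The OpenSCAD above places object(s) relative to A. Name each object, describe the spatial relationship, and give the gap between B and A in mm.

The fence section's nearest face is 50 mm from the staircase's −x face.

A is a staircase. B is a fence section. The fence section is on the floor beside the staircase on its −x side. The gap between the fence section and the staircase is 50 mm.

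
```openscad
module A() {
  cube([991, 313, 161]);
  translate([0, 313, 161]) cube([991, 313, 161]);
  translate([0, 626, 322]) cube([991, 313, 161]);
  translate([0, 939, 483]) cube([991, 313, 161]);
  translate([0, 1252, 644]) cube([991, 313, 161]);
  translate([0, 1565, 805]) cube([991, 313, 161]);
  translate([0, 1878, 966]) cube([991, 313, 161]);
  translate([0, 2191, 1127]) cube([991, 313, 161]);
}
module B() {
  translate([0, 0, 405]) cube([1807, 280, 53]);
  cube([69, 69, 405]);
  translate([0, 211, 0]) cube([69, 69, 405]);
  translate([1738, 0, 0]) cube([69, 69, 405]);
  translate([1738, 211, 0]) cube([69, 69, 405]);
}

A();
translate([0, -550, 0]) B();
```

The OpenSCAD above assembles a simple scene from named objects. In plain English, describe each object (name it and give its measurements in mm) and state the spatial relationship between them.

A is a straight staircase of 8 solid steps. Each step is 991 mm wide (x), 313 mm deep (y, the going) and 161 mm tall (the rise). The first step rests on the floor; each subsequent step sits one going further in +y and one rise higher in +z, directly behind and above the previous step with no overlap.

B is a long wooden bench with a 1807 mm (x) × 280 mm (y) seat, 53 mm thick, its top surface 458 mm above the floor. Four 69 mm square legs at the seat corners, flush with the edges, run from z = 0 to the seat underside.

The bench is on the floor beside the staircase on its −y side.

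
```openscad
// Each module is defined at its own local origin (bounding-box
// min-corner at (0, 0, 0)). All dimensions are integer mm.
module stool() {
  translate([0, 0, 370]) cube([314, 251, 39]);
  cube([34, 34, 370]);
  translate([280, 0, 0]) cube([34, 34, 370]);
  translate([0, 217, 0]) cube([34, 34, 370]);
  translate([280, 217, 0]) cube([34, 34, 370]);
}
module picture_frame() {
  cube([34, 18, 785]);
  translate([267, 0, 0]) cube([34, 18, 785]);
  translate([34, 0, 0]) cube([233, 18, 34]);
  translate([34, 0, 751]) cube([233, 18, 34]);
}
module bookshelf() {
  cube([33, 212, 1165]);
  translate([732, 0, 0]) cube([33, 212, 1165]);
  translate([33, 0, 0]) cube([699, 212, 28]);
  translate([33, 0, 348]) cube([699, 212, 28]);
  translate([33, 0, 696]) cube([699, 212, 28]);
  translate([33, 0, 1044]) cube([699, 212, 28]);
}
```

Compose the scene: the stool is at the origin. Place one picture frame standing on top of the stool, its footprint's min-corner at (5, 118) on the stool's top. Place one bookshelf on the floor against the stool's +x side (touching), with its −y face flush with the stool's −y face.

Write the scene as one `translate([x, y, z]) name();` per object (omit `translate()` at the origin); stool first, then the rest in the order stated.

stool();
translate([5, 118, 409]) picture_frame();
translate([314, 0, 0]) bookshelf();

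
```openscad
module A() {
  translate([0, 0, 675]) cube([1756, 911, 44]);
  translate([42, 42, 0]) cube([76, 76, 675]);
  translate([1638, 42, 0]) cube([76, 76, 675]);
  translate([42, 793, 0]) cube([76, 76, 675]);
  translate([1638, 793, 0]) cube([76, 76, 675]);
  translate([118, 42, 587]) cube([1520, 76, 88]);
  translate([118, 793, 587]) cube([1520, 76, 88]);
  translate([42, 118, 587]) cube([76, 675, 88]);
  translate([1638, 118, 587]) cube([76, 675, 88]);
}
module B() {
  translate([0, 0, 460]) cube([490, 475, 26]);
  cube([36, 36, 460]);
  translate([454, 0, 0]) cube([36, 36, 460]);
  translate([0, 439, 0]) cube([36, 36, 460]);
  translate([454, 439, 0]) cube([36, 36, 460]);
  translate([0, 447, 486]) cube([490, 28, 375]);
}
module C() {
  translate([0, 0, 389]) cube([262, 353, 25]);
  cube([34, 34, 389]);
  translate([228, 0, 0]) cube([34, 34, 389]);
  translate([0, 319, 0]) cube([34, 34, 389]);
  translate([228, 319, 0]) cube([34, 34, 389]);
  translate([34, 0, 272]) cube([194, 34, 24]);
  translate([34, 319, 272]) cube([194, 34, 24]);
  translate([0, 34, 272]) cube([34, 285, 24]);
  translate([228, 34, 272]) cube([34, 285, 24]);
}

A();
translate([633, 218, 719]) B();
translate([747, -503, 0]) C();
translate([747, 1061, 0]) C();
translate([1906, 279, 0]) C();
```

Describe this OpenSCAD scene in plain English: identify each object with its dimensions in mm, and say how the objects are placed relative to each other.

A is a rectangular dining table. The top is 1756×911×44 mm with its upper surface at z = 719 mm. It stands on four 76×76 mm square legs, each inset 42 mm from the nearest pair of top edges, running from the floor to the underside of the top. Four apron rails, 76 mm thick and 88 mm tall, run between adjacent legs with their top edges flush with the underside of the top and their outer faces flush with the legs' outer faces.

B is a chair: 490×475 mm seat, 26 mm thick, top at z = 486 mm, on four 36 mm square corner legs flush with the seat edges. A 28 mm thick backrest slab spans the full seat width, extending 375 mm above the seat top, its back face flush with the seat's +y edge.

C is a simple wooden stool: a rectangular seat 262 mm (x) by 353 mm (y), 25 mm thick, top face at z = 414 mm, on four square legs, each 34×34 mm in cross-section. The legs rest on z = 0, each flush with a corner of the seat. Four stretchers, 34 mm wide and 24 mm tall, connect adjacent legs with their undersides at z = 272 mm, each running between the inner faces of the legs it joins and aligned with the legs' outer faces on the other axis.

The chair is on top of the table, centred. Three stools sit around the table at the −y, +y, +x sides.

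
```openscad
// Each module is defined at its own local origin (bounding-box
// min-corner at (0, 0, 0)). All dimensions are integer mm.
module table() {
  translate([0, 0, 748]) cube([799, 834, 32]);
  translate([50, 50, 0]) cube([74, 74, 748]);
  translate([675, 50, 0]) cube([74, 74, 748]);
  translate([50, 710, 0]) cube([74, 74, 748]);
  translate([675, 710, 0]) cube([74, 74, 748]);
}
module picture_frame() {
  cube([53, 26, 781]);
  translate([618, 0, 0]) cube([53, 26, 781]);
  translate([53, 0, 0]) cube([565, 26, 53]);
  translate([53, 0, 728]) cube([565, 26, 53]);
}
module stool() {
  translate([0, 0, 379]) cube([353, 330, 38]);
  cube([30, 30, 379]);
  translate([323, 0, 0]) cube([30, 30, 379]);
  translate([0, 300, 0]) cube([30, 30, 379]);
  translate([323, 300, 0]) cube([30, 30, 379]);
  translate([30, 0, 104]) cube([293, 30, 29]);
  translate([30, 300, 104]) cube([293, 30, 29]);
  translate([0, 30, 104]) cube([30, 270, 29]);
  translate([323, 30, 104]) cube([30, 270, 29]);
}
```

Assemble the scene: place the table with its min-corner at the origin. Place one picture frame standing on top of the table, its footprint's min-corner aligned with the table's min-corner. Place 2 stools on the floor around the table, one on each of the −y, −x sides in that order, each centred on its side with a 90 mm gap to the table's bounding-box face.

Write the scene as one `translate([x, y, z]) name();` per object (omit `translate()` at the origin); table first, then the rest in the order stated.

table();
translate([0, 0, 780]) picture_frame();
translate([223, -420, 0]) stool();
translate([-443, 252, 0]) stool();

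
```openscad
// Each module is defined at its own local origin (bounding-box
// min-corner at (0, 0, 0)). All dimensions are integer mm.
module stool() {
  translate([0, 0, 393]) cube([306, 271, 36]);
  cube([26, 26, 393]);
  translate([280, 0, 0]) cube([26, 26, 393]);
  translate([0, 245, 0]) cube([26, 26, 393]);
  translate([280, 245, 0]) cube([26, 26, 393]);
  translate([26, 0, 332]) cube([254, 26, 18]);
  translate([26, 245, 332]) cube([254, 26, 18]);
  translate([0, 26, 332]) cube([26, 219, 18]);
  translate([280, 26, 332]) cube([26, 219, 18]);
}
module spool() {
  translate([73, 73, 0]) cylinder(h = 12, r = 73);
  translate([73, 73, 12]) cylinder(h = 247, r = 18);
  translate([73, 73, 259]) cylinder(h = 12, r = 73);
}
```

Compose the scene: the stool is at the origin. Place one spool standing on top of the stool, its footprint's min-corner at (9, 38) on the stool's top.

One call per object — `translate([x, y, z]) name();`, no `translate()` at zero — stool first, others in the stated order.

stool();
translate([9, 38, 429]) spool();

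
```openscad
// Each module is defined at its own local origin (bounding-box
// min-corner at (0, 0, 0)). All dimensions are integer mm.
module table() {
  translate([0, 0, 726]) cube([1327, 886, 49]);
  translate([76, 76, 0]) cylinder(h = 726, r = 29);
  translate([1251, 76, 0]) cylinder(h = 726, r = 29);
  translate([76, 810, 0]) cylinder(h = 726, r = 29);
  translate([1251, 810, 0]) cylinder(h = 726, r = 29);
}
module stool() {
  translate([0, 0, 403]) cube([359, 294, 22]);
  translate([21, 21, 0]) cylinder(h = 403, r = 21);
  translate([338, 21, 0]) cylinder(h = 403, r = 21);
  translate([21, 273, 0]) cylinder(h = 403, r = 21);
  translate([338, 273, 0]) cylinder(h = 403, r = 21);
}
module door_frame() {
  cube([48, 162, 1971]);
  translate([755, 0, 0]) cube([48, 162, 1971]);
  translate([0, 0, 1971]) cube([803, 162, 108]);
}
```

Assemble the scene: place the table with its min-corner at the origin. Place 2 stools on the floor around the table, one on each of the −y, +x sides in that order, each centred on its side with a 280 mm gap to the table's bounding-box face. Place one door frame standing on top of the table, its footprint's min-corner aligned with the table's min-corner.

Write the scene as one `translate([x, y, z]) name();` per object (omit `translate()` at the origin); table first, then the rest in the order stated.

table();
translate([484, -574, 0]) stool();
translate([1607, 296, 0]) stool();
translate([0, 0, 775]) door_frame();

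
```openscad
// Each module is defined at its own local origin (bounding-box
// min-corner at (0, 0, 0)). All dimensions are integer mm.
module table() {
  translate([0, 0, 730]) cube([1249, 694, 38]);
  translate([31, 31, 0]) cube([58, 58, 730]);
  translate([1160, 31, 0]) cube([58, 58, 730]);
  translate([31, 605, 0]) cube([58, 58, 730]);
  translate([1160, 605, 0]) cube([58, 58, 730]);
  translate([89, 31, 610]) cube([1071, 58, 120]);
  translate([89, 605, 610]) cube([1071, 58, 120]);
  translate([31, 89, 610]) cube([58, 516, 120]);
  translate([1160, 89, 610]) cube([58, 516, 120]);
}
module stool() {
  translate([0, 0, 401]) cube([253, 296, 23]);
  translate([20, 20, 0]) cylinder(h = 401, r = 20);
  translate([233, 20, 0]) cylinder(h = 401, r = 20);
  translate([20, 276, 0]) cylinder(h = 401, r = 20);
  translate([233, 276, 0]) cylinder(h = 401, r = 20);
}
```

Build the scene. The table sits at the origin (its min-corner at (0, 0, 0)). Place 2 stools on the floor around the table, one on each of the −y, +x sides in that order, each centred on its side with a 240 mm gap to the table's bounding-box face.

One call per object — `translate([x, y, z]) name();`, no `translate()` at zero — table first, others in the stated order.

table();
translate([498, -536, 0]) stool();
translate([1489, 199, 0]) stool();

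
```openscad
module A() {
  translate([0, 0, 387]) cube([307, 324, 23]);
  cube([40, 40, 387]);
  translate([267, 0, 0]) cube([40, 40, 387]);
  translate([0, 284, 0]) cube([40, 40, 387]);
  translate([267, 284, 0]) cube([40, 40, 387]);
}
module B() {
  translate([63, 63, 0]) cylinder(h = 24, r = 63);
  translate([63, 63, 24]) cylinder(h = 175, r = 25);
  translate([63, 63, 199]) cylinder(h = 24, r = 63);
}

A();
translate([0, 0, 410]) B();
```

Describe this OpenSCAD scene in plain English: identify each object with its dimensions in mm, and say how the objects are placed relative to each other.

A is a simple wooden stool: a rectangular seat 307 mm (x) by 324 mm (y), 23 mm thick, top face at z = 410 mm, on four square legs, each 40×40 mm in cross-section. The legs rest on z = 0, each flush with a corner of the seat.

B is a spool: two coaxial disc flanges of radius 63 mm and thickness 24 mm, joined by a core cylinder of radius 25 mm and height 175 mm. The lower flange rests on z = 0 and the three cylinders share a vertical axis.

The spool is on top of the stool.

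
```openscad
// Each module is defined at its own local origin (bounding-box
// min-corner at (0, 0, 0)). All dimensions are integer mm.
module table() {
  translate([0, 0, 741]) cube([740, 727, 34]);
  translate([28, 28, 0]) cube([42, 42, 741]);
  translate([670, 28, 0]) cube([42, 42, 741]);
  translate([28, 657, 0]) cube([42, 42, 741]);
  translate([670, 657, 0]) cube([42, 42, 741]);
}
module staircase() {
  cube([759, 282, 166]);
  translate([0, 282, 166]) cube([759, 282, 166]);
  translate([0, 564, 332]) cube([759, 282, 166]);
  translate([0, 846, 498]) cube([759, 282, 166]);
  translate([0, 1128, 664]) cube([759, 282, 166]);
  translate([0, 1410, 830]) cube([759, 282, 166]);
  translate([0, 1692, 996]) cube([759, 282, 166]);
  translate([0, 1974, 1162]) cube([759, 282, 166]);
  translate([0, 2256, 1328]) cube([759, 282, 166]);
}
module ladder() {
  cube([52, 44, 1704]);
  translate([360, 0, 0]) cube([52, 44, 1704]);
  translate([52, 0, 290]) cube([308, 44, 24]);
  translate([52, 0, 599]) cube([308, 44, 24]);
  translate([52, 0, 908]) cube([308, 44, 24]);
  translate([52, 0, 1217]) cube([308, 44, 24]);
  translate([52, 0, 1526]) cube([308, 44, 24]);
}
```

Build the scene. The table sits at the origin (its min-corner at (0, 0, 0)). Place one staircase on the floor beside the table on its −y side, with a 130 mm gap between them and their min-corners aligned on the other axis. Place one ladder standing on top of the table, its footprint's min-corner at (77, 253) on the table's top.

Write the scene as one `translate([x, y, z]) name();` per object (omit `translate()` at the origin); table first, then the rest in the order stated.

table();
translate([0, -2668, 0]) staircase();
translate([77, 253, 775]) ladder();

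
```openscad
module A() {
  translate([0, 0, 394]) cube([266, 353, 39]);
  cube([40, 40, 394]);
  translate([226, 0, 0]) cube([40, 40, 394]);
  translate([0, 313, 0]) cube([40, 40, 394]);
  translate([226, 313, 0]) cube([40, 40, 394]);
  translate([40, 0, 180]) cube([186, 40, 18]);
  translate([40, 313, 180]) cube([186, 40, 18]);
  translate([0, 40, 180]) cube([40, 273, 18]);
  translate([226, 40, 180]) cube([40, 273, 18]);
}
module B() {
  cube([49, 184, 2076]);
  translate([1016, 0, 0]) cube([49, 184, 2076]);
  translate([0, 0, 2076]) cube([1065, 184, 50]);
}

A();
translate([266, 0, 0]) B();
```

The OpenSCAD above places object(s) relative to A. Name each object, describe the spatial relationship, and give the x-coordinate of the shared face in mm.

A is a stool. B is a door frame. The door frame is against the stool's +x side, with their −y faces flush. The x-coordinate of the shared face is 266 mm.

The stool's +x face and the door frame's −x face are both at x = 266 mm.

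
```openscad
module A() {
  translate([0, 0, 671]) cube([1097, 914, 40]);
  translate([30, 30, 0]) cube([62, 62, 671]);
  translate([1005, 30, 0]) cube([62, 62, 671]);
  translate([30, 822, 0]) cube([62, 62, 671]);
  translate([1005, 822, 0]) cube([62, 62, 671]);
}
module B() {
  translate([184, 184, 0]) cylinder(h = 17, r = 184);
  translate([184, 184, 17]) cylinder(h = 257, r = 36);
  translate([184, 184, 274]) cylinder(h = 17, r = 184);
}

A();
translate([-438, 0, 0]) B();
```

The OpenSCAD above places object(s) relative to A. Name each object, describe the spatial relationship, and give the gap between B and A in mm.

A is a table. B is a spool. The spool is on the floor beside the table on its −x side. The gap between the spool and the table is 70 mm.

The spool's nearest face is 70 mm from the table's −x face.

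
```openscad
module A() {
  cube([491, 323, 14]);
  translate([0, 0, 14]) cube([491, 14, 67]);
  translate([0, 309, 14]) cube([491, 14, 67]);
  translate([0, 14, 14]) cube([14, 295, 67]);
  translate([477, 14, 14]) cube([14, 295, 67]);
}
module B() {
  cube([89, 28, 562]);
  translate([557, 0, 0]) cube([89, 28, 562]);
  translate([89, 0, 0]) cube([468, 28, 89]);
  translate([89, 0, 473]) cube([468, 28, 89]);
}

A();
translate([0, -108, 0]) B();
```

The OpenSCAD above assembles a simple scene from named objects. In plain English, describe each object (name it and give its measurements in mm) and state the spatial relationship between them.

A is an open-topped rectangular box: outside dimensions 491×323×81 mm, with a uniform wall and base thickness of 14 mm. The base is a full 491×323 slab on the floor; four walls sit on top of the base. The front and back walls (the −y and +y sides) span the full width; the two side walls fit between them.

B is a picture frame with a 468×384 mm rectangular opening (x by z) and a uniform 89 mm border on every side. Frame depth is 28 mm along y. It is built from two vertical stiles running the full outside height and two horizontal rails spanning the gap between the stiles.

The picture frame is on the floor beside the open box on its −y side.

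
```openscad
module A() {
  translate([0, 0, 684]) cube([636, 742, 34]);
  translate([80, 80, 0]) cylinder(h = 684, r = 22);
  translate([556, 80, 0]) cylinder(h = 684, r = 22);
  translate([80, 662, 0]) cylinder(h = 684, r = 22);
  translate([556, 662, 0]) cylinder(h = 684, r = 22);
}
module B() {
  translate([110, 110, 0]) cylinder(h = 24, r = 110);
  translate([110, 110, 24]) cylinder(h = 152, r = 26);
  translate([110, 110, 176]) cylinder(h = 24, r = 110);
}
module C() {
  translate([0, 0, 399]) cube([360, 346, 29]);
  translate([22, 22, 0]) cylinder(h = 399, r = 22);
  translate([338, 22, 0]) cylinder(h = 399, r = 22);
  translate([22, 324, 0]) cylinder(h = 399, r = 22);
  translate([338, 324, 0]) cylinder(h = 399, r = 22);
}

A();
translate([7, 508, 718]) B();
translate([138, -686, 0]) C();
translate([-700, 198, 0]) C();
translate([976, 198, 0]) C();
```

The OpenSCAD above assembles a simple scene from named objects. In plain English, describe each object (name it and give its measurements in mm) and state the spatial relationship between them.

A is a rectangular dining table. The top is 636×742×34 mm with its upper surface at z = 718 mm. It stands on four round legs of 44 mm diameter, each leg's bounding box inset 58 mm from the nearest pair of top edges, running from the floor to the underside of the top.

B is a spool: two coaxial disc flanges of radius 110 mm and thickness 24 mm, joined by a core cylinder of radius 26 mm and height 152 mm. The lower flange rests on z = 0 and the three cylinders share a vertical axis.

C is a simple wooden stool: a rectangular seat 360 mm (x) by 346 mm (y), 29 mm thick, top face at z = 428 mm, on four round legs, each 44 mm in diameter. The legs rest on z = 0, each leg's axis is inset half a diameter from the nearest pair of seat edges (so the leg's bounding box is flush with the corner).

The spool is on top of the table. Three stools sit around the table at the −y, −x, +x sides.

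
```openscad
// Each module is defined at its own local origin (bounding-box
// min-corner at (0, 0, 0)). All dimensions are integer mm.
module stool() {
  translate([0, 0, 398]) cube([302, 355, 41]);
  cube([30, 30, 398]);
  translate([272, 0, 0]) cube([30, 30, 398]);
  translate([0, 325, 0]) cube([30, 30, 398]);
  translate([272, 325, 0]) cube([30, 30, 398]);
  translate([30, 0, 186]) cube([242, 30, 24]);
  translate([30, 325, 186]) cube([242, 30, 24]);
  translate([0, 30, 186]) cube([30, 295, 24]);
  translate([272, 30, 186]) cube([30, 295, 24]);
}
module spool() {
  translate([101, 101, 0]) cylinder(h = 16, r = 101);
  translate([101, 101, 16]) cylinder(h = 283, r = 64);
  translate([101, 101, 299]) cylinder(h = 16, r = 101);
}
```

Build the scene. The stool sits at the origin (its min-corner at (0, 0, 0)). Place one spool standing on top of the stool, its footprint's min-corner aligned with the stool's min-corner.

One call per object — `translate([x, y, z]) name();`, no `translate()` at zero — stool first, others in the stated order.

stool();
translate([0, 0, 439]) spool();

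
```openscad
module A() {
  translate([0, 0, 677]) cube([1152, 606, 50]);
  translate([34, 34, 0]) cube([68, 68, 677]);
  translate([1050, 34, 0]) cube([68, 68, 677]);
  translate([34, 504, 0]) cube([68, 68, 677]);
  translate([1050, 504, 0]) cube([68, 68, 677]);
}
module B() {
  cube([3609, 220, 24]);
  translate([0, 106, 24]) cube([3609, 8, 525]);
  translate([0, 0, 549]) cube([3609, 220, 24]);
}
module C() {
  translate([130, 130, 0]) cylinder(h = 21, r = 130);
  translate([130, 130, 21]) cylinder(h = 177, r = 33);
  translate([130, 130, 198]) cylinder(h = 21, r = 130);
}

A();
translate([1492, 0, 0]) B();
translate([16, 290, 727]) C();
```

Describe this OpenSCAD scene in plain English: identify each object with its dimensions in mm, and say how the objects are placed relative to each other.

A is a table with a 1152×606 mm rectangular top, 50 mm thick, top surface at z = 727 mm, supported by four 68×68 mm square legs, each inset 34 mm from the nearest pair of top edges, running from the floor.

B is an I-beam lying along x, 3609 mm long. Overall section height 573 mm. Two flanges 220 mm wide (y) and 24 mm thick, one on the floor and one at the top; a web 8 mm thick runs between them, centred on the flange width.

C is a spool: two coaxial disc flanges of radius 130 mm and thickness 21 mm, joined by a core cylinder of radius 33 mm and height 177 mm. The lower flange rests on z = 0 and the three cylinders share a vertical axis.

The I-beam is on the floor beside the table on its +x side. The spool is on top of the table.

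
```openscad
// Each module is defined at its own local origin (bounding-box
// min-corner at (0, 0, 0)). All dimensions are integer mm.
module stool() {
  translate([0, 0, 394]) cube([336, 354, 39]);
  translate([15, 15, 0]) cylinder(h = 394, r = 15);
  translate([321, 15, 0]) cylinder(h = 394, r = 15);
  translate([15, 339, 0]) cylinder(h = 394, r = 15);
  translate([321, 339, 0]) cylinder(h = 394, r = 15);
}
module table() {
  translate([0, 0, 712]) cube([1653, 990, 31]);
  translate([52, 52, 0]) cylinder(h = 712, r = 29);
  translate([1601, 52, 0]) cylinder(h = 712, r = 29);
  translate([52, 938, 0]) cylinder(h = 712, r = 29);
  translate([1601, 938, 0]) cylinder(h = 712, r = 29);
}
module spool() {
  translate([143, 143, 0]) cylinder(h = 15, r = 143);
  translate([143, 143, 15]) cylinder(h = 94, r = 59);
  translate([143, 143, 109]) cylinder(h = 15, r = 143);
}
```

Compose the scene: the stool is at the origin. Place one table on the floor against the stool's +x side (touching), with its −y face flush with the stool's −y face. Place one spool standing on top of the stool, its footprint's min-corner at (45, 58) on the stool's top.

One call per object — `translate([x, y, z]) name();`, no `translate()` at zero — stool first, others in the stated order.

stool();
translate([336, 0, 0]) table();
translate([45, 58, 433]) spool();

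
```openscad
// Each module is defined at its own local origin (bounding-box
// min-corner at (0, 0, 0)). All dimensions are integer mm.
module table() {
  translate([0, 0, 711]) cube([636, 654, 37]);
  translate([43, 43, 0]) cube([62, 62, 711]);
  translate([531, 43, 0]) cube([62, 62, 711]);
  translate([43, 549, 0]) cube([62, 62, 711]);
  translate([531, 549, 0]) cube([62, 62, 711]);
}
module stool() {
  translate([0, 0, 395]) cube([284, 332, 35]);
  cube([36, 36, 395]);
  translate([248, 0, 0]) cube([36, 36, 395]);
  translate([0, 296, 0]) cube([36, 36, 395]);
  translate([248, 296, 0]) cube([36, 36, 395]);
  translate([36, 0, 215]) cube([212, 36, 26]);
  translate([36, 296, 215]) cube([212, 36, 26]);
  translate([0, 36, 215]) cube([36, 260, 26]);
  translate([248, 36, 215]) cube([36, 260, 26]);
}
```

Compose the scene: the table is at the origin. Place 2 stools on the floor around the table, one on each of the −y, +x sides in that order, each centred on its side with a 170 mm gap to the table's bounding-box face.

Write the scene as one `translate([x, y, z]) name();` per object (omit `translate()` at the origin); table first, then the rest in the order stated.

table();
translate([176, -502, 0]) stool();
translate([806, 161, 0]) stool();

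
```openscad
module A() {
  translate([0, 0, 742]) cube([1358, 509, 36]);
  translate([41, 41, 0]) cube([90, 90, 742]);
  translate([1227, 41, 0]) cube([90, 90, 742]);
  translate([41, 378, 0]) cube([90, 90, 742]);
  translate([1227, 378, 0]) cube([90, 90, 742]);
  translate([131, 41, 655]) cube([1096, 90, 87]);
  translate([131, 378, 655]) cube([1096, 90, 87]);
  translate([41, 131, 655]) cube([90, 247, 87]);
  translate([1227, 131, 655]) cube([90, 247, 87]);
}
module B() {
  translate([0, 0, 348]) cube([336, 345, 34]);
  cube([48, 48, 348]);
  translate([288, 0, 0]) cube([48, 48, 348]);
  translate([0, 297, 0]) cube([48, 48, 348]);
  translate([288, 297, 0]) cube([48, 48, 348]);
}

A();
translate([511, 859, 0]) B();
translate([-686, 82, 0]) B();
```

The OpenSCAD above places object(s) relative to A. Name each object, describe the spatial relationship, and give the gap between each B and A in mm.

Each stool's nearest face is 350 mm from the table's bounding box.

A is a table. B is a stool. Two stools sit around the table at the +y, −x sides. The gap between each stool and the table is 350 mm.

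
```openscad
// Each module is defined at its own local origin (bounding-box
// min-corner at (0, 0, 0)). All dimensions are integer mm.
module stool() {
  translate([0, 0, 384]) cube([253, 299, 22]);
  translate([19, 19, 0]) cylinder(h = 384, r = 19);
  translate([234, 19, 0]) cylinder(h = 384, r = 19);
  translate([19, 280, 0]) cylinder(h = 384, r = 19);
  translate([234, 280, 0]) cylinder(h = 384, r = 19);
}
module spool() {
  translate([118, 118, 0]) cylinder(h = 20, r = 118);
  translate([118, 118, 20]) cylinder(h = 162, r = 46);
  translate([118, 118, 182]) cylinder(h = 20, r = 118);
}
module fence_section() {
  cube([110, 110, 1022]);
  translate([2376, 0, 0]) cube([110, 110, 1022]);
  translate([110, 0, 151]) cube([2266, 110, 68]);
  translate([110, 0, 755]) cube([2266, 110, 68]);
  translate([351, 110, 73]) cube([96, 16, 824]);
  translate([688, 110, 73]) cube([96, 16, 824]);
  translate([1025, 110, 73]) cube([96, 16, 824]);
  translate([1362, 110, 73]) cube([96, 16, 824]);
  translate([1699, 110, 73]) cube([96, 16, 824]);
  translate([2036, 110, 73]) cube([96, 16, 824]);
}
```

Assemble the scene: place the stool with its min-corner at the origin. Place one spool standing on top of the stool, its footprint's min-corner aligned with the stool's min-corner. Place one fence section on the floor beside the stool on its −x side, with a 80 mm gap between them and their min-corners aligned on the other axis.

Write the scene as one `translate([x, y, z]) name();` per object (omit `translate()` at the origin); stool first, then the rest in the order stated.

stool();
translate([0, 0, 406]) spool();
translate([-2566, 0, 0]) fence_section();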